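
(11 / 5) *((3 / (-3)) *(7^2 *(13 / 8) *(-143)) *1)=1002001 / 40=25050.02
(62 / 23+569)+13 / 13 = 13172 / 23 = 572.70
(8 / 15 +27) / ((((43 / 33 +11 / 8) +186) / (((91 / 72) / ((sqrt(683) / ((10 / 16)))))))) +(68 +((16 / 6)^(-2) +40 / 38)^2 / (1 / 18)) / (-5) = -69222913 / 3696640 +413413 * sqrt(683) / 2449505736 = -18.72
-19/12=-1.58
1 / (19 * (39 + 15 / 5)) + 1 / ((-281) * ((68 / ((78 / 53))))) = 118810 / 101019219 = 0.00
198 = 198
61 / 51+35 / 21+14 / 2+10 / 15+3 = 230 / 17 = 13.53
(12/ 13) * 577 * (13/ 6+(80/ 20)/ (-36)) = 42698/ 39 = 1094.82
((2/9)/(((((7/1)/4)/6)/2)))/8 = 4/21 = 0.19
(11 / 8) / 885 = 0.00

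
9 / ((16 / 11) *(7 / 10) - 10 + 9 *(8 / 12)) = -495 / 164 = -3.02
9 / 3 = 3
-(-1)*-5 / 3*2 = -3.33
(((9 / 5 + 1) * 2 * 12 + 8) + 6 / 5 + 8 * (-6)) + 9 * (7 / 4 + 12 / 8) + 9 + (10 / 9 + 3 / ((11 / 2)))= 135247 / 1980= 68.31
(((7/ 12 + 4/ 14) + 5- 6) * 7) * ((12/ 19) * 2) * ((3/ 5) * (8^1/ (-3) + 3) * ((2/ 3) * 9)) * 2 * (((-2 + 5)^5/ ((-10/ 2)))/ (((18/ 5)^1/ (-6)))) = -21384/ 95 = -225.09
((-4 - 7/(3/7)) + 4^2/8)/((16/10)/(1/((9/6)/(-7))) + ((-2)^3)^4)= -1925/430044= -0.00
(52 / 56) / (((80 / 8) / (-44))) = -143 / 35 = -4.09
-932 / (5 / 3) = -2796 / 5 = -559.20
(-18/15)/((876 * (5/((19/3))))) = -19/10950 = -0.00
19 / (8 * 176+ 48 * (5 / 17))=323 / 24176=0.01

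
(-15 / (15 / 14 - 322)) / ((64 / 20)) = 525 / 35944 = 0.01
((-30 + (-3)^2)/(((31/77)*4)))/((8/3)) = -4851/992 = -4.89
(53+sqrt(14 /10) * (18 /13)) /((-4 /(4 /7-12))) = 72 * sqrt(35) /91+1060 /7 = 156.11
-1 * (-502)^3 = 126506008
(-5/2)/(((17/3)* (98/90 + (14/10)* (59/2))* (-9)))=0.00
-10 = -10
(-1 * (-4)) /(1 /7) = 28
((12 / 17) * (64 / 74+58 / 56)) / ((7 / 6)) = 1.15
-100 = -100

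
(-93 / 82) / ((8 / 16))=-2.27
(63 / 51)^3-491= -489.12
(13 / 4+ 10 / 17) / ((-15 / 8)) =-174 / 85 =-2.05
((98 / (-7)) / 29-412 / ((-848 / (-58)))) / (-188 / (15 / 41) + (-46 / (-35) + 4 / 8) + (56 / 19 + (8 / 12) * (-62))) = 58591155 / 1125211571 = 0.05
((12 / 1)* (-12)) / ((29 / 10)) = -49.66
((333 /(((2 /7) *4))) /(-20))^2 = 5433561 /25600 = 212.25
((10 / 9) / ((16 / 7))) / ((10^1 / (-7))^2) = 343 / 1440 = 0.24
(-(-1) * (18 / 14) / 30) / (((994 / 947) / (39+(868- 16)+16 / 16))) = 633543 / 17395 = 36.42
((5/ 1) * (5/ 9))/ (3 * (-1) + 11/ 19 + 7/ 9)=-475/ 281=-1.69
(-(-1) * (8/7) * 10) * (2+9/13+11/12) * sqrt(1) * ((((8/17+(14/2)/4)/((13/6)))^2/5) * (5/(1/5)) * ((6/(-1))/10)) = -129.97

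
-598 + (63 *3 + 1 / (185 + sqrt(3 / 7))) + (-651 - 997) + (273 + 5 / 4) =-106773922 / 59893 - sqrt(21) / 239572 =-1782.74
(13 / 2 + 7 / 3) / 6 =53 / 36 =1.47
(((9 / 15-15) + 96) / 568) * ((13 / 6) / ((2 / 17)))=3757 / 1420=2.65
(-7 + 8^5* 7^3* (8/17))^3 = 726943071531196120451417/4913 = 147963173525584392520.13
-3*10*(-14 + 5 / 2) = 345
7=7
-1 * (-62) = 62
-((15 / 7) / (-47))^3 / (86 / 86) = 3375 / 35611289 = 0.00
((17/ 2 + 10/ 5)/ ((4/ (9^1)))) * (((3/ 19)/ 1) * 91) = 51597/ 152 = 339.45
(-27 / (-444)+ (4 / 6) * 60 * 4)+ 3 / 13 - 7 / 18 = 2768875 / 17316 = 159.90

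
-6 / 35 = -0.17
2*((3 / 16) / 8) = 3 / 64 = 0.05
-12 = -12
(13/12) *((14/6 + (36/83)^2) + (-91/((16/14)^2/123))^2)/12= 80817604651588207/12189892608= 6629886.52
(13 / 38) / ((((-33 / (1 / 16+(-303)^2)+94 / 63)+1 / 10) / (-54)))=-64965561570 / 5597472941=-11.61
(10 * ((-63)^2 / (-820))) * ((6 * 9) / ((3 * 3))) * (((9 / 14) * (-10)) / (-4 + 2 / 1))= -933.48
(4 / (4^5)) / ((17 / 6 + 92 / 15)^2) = 225 / 4631104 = 0.00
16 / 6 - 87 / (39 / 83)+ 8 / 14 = -49663 / 273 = -181.92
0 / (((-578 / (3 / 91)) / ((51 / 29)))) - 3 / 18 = -1 / 6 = -0.17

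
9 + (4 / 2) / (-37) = 331 / 37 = 8.95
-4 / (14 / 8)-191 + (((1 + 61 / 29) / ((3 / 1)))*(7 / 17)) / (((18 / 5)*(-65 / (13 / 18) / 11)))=-36022261 / 186354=-193.30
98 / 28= 7 / 2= 3.50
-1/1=-1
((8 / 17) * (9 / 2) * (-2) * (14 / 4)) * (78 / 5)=-231.25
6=6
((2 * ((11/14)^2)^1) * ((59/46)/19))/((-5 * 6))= -7139/2569560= -0.00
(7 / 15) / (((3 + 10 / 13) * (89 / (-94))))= -1222 / 9345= -0.13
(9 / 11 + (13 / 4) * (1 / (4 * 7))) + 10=13471 / 1232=10.93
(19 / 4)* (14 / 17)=133 / 34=3.91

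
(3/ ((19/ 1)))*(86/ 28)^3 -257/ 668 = 36483269/ 8706712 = 4.19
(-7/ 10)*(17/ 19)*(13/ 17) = -91/ 190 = -0.48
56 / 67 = 0.84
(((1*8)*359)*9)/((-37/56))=-39121.30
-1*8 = -8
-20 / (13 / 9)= -180 / 13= -13.85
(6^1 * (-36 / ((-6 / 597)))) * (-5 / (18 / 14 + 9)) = -20895 / 2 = -10447.50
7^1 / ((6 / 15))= 35 / 2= 17.50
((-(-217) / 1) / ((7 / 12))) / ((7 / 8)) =2976 / 7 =425.14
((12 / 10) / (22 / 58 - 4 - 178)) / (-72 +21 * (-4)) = 29 / 684710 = 0.00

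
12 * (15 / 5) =36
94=94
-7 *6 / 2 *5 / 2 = -105 / 2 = -52.50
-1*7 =-7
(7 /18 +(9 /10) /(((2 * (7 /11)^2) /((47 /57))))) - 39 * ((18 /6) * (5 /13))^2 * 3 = -336506153 /2178540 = -154.46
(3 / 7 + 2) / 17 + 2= 15 / 7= 2.14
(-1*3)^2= 9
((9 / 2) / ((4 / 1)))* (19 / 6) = 57 / 16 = 3.56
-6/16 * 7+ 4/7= -115/56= -2.05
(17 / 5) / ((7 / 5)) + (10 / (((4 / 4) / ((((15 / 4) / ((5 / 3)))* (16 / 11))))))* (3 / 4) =2077 / 77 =26.97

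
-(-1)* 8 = 8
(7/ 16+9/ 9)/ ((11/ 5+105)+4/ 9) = 1035/ 77504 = 0.01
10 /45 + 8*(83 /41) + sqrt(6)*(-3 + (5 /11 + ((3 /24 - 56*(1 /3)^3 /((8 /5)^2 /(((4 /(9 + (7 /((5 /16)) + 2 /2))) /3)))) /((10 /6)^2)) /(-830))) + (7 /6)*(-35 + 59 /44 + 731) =26951167 /32472 - 3388444921*sqrt(6) /1331154000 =823.75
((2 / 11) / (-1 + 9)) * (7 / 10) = 7 / 440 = 0.02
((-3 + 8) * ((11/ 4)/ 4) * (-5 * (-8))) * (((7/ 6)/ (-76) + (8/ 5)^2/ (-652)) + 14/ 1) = 1922.35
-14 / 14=-1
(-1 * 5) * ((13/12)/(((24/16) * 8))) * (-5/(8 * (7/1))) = 325/8064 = 0.04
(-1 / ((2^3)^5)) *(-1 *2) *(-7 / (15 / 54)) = -0.00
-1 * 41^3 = -68921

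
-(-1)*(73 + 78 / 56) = 2083 / 28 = 74.39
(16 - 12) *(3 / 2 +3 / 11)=78 / 11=7.09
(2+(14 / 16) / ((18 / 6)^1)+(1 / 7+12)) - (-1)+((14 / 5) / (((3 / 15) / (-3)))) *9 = -60911 / 168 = -362.57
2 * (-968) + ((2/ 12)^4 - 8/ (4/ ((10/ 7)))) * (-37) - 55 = -17103571/ 9072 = -1885.31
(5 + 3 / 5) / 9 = 0.62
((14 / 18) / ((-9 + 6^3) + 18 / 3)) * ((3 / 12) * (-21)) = -49 / 2556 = -0.02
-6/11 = -0.55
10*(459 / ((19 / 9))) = 41310 / 19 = 2174.21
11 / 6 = 1.83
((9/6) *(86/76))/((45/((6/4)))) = 43/760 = 0.06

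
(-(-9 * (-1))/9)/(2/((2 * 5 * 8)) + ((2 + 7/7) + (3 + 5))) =-40/441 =-0.09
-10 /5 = -2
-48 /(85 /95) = -912 /17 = -53.65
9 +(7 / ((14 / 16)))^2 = 73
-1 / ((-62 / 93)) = 3 / 2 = 1.50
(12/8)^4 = 81/16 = 5.06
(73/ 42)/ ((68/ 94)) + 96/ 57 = 110885/ 27132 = 4.09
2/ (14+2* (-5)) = 1/ 2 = 0.50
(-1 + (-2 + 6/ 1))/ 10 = 3/ 10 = 0.30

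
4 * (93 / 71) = 372 / 71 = 5.24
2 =2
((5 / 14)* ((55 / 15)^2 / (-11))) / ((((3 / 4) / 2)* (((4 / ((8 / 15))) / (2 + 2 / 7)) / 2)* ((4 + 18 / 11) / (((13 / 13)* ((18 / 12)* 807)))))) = -2083136 / 13671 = -152.38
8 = 8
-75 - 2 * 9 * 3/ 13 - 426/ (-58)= -27072/ 377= -71.81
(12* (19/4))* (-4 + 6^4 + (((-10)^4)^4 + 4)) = 570000000000073872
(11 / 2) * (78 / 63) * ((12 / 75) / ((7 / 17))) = 9724 / 3675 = 2.65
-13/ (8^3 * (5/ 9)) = -117/ 2560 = -0.05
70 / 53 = 1.32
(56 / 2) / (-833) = -4 / 119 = -0.03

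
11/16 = 0.69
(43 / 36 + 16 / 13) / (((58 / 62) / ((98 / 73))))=1724065 / 495378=3.48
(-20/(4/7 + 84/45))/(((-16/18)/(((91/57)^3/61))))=131874925/214220288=0.62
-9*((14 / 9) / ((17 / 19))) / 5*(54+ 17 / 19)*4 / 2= -29204 / 85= -343.58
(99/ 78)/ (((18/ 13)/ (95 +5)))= 275/ 3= 91.67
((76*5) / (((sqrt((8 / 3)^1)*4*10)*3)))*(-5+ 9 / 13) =-133*sqrt(6) / 39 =-8.35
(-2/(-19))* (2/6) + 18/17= 1060/969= 1.09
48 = 48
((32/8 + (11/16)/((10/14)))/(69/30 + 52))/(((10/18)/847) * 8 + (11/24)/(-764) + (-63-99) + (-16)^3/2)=-0.00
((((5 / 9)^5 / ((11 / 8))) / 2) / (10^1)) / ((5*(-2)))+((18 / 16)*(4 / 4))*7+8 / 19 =819049679 / 98729928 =8.30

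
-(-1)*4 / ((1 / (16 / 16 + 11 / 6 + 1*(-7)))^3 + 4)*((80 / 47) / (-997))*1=-1250000 / 729641489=-0.00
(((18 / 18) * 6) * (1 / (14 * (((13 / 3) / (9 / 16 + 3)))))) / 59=513 / 85904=0.01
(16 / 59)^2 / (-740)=-64 / 643985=-0.00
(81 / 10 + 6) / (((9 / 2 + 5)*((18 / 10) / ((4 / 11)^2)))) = 752 / 6897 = 0.11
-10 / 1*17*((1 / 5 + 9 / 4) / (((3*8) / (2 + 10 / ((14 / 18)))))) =-1547 / 6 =-257.83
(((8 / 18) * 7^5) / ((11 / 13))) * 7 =6117748 / 99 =61795.43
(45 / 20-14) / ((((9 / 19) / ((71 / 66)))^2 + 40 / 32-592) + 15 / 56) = 1197429058 / 60155600851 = 0.02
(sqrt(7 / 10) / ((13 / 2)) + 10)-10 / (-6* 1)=11.80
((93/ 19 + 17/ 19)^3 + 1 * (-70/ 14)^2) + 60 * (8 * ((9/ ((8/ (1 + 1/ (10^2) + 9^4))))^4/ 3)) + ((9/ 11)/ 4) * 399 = 475201304274825393.26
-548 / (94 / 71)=-19454 / 47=-413.91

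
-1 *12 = -12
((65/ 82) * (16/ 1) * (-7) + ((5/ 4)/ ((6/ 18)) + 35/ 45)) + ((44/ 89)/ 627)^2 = -355596476093/ 4220593956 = -84.25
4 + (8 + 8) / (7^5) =67244 / 16807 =4.00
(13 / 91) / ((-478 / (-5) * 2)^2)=25 / 6397552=0.00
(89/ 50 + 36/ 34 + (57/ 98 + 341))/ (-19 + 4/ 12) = -5379417/ 291550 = -18.45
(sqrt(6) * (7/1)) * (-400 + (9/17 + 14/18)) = -6836.16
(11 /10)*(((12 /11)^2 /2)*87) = 3132 /55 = 56.95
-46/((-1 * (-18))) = -23/9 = -2.56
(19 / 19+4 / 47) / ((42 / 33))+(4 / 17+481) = 5392635 / 11186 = 482.09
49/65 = 0.75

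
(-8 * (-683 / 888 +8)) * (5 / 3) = -32105 / 333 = -96.41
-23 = -23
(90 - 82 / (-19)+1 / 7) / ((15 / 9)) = 56.68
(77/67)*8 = 9.19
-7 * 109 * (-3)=2289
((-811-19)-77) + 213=-694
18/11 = 1.64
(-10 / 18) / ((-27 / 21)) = 35 / 81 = 0.43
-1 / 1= -1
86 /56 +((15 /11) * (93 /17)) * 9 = 359581 /5236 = 68.67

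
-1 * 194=-194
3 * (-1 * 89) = -267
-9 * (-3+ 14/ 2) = -36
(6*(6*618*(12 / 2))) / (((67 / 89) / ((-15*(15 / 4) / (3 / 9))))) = -2004822900 / 67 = -29922729.85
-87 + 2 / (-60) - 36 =-3691 / 30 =-123.03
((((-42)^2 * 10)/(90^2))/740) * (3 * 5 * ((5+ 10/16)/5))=147/2960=0.05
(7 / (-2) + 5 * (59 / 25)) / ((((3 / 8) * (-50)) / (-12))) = 664 / 125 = 5.31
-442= -442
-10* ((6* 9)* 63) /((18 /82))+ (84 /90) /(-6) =-6974107 /45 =-154980.16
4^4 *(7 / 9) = 199.11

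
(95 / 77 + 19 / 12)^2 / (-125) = -6775609 / 106722000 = -0.06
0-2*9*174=-3132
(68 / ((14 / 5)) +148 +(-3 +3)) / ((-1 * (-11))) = 1206 / 77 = 15.66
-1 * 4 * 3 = -12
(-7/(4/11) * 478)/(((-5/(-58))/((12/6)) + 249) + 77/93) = -36.82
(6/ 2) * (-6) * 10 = -180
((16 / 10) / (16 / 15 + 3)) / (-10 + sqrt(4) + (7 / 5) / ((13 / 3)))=-1560 / 30439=-0.05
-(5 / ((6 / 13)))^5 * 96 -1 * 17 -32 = -1160294594 / 81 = -14324624.62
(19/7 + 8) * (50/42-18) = -8825/49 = -180.10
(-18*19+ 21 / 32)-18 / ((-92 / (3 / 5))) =-1255713 / 3680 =-341.23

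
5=5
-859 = -859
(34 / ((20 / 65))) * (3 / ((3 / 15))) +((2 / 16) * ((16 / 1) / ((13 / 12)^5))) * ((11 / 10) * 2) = 6165130083 / 3712930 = 1660.45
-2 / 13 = -0.15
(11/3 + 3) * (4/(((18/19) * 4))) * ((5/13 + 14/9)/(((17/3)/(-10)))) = -431300/17901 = -24.09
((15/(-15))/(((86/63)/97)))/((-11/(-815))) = -4980465/946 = -5264.76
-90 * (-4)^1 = 360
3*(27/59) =81/59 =1.37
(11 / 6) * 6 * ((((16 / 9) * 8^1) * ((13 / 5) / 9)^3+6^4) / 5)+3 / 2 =2853.45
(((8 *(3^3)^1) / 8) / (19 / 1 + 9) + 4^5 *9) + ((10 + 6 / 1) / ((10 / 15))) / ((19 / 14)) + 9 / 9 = 4913365 / 532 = 9235.65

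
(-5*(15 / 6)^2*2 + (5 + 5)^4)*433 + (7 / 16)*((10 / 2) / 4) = 275388035 / 64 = 4302938.05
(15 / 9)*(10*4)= 200 / 3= 66.67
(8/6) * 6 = 8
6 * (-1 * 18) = -108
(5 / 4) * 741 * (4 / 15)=247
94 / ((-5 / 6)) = -564 / 5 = -112.80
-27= -27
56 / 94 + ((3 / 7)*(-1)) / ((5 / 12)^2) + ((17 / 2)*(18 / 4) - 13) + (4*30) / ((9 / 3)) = 2085109 / 32900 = 63.38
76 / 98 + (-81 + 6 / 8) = -15577 / 196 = -79.47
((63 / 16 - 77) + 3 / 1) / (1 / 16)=-1121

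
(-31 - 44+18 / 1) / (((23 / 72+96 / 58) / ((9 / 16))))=-7047 / 434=-16.24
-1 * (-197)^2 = -38809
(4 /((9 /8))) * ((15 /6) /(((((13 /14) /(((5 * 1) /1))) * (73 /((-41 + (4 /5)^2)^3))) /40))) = -1840820762368 /1067625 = -1724220.36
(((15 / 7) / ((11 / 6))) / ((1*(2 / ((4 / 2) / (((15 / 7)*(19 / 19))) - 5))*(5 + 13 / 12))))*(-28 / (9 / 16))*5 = 78080 / 803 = 97.24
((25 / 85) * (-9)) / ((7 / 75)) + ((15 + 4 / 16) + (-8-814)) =-397513 / 476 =-835.11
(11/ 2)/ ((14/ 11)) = 121/ 28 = 4.32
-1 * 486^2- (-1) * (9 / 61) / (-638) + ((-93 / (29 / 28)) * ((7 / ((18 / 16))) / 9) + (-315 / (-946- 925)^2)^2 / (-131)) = -398535848712181995354514435 / 1686866538917430323046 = -236258.08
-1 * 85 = -85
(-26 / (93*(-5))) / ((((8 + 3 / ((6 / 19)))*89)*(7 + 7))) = 26 / 10139325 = 0.00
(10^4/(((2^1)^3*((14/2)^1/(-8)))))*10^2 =-1000000/7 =-142857.14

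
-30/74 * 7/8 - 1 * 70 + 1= -20529/296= -69.35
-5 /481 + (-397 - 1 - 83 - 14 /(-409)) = -94621960 /196729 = -480.98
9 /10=0.90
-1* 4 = -4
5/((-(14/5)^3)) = -625/2744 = -0.23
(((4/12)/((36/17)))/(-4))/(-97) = 17/41904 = 0.00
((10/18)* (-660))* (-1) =1100/3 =366.67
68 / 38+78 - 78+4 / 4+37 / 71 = 4466 / 1349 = 3.31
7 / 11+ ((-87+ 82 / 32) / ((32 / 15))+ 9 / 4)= -206659 / 5632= -36.69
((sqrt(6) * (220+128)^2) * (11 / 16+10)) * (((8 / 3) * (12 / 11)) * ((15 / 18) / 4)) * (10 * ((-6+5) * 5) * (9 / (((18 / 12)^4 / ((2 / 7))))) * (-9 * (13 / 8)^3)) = 118482287625 * sqrt(6) / 154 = 1884552910.64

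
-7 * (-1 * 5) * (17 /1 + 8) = 875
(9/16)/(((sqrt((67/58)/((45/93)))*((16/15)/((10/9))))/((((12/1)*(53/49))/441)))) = 1325*sqrt(1806990)/159580064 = 0.01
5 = 5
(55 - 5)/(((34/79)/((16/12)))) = 7900/51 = 154.90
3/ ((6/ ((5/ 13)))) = 5/ 26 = 0.19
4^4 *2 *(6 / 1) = 3072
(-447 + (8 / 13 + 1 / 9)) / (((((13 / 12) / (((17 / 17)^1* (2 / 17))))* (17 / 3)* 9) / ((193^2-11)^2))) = -579228132622528 / 439569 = -1317718339.15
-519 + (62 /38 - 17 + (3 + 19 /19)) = -10077 /19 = -530.37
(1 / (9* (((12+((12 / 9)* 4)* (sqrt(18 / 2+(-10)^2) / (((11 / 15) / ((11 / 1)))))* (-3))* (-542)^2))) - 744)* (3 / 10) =-1029133682335873 / 4610813988960 - sqrt(109) / 230540699448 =-223.20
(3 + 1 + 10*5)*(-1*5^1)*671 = -181170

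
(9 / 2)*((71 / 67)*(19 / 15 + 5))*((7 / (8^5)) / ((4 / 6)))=210231 / 21954560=0.01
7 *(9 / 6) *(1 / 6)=7 / 4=1.75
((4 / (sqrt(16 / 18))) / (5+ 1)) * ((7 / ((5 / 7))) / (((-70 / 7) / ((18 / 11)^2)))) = -3969 * sqrt(2) / 3025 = -1.86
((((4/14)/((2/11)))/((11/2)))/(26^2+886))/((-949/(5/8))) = -5/41505464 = -0.00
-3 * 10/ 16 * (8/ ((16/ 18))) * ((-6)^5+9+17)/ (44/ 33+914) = 1569375/ 10984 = 142.88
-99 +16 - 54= -137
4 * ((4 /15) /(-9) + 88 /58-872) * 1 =-13632224 /3915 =-3482.05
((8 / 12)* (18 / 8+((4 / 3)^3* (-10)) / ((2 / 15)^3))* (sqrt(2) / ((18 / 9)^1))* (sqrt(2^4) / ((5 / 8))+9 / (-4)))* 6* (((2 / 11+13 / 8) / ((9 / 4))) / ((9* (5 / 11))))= -175920409* sqrt(2) / 10800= -23036.02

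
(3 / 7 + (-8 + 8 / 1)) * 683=2049 / 7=292.71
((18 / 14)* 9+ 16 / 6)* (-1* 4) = -1196 / 21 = -56.95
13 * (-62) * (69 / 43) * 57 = -3169998 / 43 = -73720.88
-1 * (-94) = 94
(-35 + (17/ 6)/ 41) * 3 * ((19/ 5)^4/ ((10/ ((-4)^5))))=286681178368/ 128125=2237511.64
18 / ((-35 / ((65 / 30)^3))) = -5.23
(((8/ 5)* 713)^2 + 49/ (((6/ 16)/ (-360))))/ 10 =15679808/ 125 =125438.46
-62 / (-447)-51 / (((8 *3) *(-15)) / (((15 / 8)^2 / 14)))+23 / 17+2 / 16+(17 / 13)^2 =3.36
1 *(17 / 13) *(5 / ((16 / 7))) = 595 / 208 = 2.86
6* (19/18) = 6.33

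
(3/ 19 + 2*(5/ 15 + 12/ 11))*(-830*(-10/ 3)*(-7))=-58223.55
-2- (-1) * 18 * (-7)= -128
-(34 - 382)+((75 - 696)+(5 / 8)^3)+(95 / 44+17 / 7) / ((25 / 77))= -3310411 / 12800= -258.63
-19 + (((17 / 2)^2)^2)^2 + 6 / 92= 160442309655 / 5888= 27249033.57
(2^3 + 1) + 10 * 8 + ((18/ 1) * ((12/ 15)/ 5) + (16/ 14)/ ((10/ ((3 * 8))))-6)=15509/ 175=88.62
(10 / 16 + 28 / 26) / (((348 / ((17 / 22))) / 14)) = 7021 / 132704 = 0.05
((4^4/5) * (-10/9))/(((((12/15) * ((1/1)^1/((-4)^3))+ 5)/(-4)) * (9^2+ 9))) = 16384/32319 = 0.51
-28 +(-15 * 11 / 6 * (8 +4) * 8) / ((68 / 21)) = -14336 / 17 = -843.29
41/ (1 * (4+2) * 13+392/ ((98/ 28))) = 41/ 190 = 0.22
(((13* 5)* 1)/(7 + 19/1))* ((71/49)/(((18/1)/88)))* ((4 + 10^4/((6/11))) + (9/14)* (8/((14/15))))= 21058868380/64827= 324847.18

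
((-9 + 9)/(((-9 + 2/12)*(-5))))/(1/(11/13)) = 0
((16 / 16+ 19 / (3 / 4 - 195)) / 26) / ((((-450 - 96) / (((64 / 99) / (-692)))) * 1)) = 2804 / 47228952771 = 0.00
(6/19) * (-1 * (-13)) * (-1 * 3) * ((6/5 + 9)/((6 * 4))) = -1989/380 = -5.23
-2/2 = -1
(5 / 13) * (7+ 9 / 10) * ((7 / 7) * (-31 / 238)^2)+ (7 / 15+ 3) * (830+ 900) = 26497837805 / 4418232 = 5997.38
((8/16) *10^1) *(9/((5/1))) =9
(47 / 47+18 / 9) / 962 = 3 / 962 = 0.00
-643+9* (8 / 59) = -37865 / 59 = -641.78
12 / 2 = 6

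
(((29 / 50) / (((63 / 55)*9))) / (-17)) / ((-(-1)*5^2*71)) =-319 / 171092250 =-0.00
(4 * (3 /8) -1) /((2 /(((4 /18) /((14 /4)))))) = 0.02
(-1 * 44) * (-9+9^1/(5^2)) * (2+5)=66528/25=2661.12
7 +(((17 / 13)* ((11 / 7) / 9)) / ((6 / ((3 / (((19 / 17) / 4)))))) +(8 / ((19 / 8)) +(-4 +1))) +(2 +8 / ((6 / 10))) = 359620 / 15561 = 23.11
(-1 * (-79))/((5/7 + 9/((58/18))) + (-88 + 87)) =16037/509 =31.51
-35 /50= -7 /10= -0.70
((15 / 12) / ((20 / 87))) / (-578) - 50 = -462487 / 9248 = -50.01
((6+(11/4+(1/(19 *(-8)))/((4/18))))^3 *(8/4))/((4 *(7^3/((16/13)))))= 18630700451/15659151872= 1.19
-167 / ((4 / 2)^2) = -167 / 4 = -41.75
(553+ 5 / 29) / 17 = 16042 / 493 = 32.54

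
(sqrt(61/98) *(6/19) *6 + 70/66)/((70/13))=13/66 + 117 *sqrt(122)/4655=0.47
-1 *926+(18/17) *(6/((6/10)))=-15562/17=-915.41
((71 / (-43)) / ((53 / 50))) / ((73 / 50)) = -177500 / 166367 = -1.07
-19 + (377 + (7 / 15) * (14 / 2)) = 5419 / 15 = 361.27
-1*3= -3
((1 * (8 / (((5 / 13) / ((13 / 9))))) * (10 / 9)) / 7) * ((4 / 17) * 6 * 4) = 86528 / 3213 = 26.93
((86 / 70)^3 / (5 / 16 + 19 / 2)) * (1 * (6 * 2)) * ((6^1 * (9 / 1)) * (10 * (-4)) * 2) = -13189257216 / 1346275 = -9796.85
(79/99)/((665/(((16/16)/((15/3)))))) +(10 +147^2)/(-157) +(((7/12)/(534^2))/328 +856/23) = -14895052702669285469/148234545812707200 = -100.48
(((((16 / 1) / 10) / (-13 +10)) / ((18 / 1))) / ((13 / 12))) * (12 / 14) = -32 / 1365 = -0.02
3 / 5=0.60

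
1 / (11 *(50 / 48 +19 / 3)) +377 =244681 / 649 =377.01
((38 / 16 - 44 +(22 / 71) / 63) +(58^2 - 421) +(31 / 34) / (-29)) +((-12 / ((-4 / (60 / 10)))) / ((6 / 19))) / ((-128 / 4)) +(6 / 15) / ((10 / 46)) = 5118521043383 / 1764151200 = 2901.41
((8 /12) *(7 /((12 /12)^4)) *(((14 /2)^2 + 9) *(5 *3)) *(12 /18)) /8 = 1015 /3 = 338.33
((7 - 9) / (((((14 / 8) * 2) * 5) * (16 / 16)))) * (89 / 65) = -0.16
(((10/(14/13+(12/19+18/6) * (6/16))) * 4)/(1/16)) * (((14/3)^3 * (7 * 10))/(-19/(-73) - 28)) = -709303189504/10539153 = -67301.73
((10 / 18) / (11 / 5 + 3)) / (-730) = -5 / 34164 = -0.00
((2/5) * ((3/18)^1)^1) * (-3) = -1/5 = -0.20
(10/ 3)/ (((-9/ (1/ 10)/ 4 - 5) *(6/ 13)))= -26/ 99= -0.26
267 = 267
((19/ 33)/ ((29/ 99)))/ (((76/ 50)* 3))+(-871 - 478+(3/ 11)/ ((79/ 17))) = -67967615/ 50402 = -1348.51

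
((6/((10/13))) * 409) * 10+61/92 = 2935045/92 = 31902.66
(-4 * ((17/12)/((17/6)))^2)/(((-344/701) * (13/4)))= 701/1118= 0.63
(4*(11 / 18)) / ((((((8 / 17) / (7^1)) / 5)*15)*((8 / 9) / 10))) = 6545 / 48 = 136.35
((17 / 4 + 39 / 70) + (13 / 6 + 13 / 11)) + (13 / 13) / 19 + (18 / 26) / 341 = 8.21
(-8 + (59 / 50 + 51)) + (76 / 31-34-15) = -3671 / 1550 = -2.37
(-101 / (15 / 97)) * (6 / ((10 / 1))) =-9797 / 25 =-391.88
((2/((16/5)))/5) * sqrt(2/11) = sqrt(22)/88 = 0.05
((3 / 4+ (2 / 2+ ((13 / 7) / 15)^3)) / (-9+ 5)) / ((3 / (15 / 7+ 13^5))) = -10542023519879 / 194481000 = -54205.93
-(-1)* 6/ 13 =6/ 13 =0.46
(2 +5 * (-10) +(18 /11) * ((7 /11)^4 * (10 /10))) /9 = -2562410 /483153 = -5.30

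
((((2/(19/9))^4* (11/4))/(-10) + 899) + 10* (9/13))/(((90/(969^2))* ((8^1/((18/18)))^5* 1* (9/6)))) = 2217229859671/11533516800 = 192.24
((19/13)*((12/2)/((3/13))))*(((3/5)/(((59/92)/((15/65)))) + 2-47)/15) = -2175462/19175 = -113.45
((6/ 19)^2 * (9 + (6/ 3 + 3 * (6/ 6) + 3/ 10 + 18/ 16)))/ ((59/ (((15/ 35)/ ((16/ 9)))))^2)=4048137/ 157633047040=0.00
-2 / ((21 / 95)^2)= -18050 / 441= -40.93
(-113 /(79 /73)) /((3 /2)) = -16498 /237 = -69.61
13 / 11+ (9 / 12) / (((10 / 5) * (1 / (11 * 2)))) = 415 / 44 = 9.43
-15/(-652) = 15/652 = 0.02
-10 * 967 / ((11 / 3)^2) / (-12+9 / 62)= 359724 / 5929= 60.67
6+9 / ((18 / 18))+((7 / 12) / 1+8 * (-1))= 91 / 12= 7.58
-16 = -16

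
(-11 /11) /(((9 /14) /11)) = -154 /9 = -17.11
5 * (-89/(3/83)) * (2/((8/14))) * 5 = -1292725/6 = -215454.17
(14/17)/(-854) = -1/1037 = -0.00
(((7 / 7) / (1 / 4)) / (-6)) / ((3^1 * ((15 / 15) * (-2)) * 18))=1 / 162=0.01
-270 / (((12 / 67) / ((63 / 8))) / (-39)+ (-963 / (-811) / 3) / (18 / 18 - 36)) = 60077704050 / 2646079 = 22704.43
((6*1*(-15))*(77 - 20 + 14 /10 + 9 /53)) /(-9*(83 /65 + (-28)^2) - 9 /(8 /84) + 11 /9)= 326872260 /444039353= 0.74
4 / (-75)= -4 / 75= -0.05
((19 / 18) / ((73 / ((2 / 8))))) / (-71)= -19 / 373176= -0.00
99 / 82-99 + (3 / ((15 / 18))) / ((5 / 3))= -196047 / 2050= -95.63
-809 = -809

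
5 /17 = 0.29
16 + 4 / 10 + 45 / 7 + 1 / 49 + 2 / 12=33833 / 1470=23.02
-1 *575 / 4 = -575 / 4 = -143.75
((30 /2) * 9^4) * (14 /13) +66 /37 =105987.17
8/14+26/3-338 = -6904/21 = -328.76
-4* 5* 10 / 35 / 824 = -5 / 721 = -0.01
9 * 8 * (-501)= -36072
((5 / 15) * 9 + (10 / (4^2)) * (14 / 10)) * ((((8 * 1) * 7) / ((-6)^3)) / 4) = -217 / 864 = -0.25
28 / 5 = 5.60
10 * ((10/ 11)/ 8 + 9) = 2005/ 22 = 91.14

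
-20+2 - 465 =-483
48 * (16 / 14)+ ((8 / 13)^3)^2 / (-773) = 1432749534080 / 26117863499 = 54.86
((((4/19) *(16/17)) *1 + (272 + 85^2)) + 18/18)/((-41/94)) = -17190.99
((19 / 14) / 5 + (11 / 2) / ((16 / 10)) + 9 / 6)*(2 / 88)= 2917 / 24640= 0.12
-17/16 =-1.06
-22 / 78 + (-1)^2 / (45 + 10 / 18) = -4159 / 15990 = -0.26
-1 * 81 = -81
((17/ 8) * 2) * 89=1513/ 4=378.25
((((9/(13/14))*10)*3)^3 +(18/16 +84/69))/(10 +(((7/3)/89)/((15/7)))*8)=39801165004202535/16348597616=2434530.83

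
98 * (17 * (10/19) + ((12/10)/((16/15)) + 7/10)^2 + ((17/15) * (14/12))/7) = 167136011/136800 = 1221.75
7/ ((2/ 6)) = 21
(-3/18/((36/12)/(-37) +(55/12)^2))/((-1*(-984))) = -37/4571213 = -0.00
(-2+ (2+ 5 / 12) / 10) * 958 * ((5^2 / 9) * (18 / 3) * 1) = -505345 / 18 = -28074.72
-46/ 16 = -23/ 8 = -2.88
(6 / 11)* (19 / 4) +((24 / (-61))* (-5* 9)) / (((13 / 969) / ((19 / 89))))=441468249 / 1552694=284.32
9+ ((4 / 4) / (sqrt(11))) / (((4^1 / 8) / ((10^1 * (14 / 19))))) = 280 * sqrt(11) / 209+ 9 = 13.44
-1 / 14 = -0.07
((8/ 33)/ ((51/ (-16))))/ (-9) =128/ 15147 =0.01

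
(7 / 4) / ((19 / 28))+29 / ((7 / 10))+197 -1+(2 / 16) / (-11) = 2808915 / 11704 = 240.00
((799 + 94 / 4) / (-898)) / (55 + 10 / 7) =-2303 / 141884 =-0.02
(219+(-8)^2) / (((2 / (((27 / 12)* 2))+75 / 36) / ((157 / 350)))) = 50.22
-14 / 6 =-7 / 3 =-2.33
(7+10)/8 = 17/8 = 2.12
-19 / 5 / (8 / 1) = -19 / 40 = -0.48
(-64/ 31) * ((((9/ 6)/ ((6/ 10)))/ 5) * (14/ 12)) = -112/ 93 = -1.20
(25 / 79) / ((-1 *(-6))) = 25 / 474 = 0.05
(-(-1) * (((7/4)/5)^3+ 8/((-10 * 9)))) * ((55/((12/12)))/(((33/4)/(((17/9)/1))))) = -0.58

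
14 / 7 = 2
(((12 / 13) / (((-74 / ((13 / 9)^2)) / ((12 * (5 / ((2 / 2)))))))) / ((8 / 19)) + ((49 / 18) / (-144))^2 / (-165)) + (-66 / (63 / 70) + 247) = 6971033367803 / 41016222720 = 169.96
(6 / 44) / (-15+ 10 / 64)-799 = -4174823 / 5225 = -799.01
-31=-31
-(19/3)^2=-361/9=-40.11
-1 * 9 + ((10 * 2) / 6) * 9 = 21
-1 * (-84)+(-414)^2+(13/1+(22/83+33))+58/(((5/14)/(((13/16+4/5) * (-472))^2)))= 977797016529/10375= 94245495.57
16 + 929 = 945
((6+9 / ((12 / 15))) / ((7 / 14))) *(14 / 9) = 161 / 3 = 53.67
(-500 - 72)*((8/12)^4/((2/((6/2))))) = -4576/27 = -169.48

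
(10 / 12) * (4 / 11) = 10 / 33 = 0.30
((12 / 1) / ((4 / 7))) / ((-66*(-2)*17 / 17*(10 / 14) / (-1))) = -49 / 220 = -0.22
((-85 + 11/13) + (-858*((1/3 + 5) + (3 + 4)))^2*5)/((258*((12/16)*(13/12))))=19409642576/7267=2670929.21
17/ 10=1.70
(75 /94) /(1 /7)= 525 /94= 5.59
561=561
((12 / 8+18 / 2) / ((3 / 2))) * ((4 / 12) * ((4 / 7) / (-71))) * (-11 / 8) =11 / 426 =0.03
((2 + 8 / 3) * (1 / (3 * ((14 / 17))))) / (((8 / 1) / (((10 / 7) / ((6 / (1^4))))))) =85 / 1512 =0.06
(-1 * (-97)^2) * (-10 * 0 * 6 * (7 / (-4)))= 0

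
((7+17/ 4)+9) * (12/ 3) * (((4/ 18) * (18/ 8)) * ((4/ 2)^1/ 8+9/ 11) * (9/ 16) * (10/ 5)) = 34263/ 704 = 48.67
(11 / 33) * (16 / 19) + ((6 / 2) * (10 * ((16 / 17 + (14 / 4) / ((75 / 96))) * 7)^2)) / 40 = 11122694416 / 10295625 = 1080.33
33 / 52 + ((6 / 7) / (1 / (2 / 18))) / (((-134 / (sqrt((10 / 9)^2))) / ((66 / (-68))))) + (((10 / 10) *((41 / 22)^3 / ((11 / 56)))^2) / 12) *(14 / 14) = 18220678332918511 / 199962752910921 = 91.12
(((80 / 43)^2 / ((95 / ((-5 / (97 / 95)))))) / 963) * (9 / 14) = -16000 / 134335397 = -0.00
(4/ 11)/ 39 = 4/ 429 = 0.01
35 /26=1.35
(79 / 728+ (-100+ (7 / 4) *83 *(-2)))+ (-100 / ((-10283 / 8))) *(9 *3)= -351015 / 904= -388.29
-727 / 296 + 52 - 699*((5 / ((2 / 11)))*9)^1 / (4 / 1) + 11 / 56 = -43200.88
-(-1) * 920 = 920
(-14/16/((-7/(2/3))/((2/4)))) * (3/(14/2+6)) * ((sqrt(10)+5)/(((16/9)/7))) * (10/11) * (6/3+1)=945 * sqrt(10)/9152+4725/9152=0.84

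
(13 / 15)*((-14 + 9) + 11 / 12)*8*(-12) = 339.73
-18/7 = -2.57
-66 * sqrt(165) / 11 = -6 * sqrt(165) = -77.07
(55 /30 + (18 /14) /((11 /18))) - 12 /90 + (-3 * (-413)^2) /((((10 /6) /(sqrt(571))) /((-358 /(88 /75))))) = 2929 /770 + 4121799885 * sqrt(571) /44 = 2238475168.83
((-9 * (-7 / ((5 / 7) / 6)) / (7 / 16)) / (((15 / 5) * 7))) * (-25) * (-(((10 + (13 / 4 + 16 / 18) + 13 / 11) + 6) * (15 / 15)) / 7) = 337720 / 77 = 4385.97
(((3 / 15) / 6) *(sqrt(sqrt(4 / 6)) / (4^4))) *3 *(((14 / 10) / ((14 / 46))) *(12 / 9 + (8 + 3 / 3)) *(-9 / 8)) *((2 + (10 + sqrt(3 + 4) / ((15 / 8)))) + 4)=713 *54^(1 / 4) *(-30-sqrt(7)) / 192000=-0.33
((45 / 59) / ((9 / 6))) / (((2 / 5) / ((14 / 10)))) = 105 / 59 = 1.78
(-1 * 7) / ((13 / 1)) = -7 / 13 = -0.54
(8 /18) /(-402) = -2 /1809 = -0.00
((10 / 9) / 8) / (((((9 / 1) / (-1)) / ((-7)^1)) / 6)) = 35 / 54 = 0.65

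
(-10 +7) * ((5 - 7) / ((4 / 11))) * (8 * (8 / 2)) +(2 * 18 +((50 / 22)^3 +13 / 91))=5365494 / 9317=575.88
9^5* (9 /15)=177147 /5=35429.40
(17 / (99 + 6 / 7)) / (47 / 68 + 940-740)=8092 / 9539253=0.00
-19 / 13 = -1.46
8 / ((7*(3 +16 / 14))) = 0.28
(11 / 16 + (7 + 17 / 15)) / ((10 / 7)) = 14819 / 2400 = 6.17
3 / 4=0.75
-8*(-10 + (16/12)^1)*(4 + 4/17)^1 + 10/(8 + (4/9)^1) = 294.83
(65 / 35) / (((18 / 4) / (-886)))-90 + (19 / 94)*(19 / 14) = -770497 / 1692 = -455.38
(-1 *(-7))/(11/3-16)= -21/37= -0.57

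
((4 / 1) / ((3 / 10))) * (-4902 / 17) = -65360 / 17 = -3844.71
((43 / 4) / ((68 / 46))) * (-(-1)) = 989 / 136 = 7.27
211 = 211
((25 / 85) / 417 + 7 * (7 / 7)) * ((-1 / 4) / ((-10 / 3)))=12407 / 23630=0.53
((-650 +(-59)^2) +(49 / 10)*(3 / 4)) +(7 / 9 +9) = 1024003 / 360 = 2844.45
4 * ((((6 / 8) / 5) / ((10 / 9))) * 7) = 189 / 50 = 3.78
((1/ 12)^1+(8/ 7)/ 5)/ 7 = 131/ 2940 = 0.04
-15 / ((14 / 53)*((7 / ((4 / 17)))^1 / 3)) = -4770 / 833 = -5.73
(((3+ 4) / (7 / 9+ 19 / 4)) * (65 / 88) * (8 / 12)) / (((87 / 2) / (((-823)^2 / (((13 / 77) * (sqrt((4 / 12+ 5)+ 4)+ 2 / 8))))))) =-796538904 / 513619+ 2124103744 * sqrt(21) / 513619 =17400.69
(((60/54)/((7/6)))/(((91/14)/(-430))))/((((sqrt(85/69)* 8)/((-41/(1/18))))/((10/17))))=1057800* sqrt(5865)/26299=3080.34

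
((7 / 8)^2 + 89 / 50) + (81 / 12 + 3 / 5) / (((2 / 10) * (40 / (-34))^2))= 11639 / 400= 29.10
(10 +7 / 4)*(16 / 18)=10.44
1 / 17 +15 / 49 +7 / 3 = 6743 / 2499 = 2.70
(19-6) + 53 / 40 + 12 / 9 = 1879 / 120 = 15.66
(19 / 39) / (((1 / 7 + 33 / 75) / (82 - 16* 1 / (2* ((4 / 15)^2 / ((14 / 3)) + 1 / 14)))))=-222775 / 25857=-8.62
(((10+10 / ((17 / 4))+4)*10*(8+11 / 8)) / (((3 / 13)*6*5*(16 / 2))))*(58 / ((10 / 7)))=1123.84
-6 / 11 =-0.55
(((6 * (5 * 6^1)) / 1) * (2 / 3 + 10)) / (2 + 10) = 160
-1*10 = -10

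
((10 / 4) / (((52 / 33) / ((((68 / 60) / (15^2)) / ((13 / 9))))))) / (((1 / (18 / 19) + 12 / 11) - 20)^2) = 1832787 / 105593101250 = 0.00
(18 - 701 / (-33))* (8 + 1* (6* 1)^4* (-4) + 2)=-6700330 / 33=-203040.30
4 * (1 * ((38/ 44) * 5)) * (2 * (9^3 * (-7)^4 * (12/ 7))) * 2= 2280428640/ 11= 207311694.55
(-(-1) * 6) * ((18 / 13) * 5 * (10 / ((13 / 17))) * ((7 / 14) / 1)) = 45900 / 169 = 271.60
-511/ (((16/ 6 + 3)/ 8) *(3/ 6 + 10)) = -1168/ 17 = -68.71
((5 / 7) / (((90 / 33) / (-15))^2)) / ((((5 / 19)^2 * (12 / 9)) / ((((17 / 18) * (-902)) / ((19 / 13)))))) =-229143629 / 1680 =-136395.02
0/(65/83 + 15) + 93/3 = 31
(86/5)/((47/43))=3698/235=15.74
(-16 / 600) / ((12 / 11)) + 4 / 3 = 589 / 450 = 1.31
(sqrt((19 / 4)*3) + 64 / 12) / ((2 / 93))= 93*sqrt(57) / 4 + 248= 423.53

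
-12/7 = -1.71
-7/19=-0.37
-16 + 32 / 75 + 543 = 39557 / 75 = 527.43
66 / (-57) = -22 / 19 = -1.16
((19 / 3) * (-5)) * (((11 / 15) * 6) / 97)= -418 / 291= -1.44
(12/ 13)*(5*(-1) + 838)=9996/ 13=768.92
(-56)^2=3136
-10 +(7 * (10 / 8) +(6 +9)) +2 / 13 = 723 / 52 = 13.90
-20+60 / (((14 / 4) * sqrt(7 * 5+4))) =-20+40 * sqrt(39) / 91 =-17.25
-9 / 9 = -1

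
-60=-60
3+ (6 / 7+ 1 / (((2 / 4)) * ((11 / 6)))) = 381 / 77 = 4.95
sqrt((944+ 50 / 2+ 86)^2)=1055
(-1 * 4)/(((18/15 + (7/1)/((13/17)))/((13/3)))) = -3380/2019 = -1.67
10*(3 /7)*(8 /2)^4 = 7680 /7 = 1097.14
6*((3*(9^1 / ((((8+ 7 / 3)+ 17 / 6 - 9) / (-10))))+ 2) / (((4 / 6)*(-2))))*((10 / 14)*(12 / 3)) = 5652 / 7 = 807.43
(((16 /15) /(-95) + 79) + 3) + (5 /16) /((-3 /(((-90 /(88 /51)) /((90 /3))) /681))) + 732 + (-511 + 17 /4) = 139932880069 /455452800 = 307.24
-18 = -18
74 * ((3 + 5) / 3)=592 / 3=197.33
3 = 3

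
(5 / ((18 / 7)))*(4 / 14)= 5 / 9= 0.56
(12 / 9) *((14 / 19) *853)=47768 / 57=838.04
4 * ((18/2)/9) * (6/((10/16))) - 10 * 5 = -58/5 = -11.60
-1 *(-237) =237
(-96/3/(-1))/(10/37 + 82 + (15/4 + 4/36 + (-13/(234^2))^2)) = 21005277696/56537924545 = 0.37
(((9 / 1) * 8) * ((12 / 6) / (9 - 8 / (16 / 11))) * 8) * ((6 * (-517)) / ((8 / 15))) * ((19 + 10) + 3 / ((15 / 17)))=-434180736 / 7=-62025819.43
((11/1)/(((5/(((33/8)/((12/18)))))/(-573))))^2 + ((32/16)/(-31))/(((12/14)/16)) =60839413.80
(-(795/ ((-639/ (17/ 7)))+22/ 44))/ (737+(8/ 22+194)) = 82709/ 30550590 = 0.00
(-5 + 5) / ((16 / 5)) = 0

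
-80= -80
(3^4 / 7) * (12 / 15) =324 / 35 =9.26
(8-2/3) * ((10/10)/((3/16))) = 352/9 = 39.11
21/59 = 0.36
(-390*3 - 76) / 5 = -1246 / 5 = -249.20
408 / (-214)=-204 / 107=-1.91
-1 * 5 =-5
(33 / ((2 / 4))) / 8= 33 / 4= 8.25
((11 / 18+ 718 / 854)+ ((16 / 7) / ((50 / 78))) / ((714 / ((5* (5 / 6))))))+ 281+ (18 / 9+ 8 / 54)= 284.62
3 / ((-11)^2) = 3 / 121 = 0.02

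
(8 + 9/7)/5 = 13/7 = 1.86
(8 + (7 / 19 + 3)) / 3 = 72 / 19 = 3.79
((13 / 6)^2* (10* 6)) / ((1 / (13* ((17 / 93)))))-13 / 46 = 8586643 / 12834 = 669.05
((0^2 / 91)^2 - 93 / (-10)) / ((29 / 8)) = 372 / 145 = 2.57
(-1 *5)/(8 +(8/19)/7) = -665/1072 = -0.62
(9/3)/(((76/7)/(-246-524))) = -8085/38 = -212.76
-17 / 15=-1.13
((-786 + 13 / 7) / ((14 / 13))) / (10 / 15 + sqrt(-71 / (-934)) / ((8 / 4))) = -799769256 / 700945 + 642213 * sqrt(66314) / 700945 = -905.05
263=263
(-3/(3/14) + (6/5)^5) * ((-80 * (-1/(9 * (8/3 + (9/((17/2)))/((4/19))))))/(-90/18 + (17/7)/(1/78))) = -136988992/1900190625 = -0.07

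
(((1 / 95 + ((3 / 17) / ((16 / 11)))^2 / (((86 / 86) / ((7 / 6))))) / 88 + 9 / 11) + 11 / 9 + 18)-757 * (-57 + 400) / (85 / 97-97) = 2721.26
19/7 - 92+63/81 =-88.51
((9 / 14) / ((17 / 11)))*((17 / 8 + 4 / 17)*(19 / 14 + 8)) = 4163049 / 453152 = 9.19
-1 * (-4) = 4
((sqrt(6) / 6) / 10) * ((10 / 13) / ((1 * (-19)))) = -0.00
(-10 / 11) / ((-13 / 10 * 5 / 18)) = 360 / 143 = 2.52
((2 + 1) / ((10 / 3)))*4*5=18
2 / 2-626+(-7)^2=-576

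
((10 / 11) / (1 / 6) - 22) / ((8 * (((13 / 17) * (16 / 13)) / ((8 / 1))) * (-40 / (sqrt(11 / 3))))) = 1547 * sqrt(33) / 10560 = 0.84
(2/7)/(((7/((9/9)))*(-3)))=-2/147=-0.01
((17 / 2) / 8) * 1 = 17 / 16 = 1.06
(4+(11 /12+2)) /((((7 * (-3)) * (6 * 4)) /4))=-83 /1512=-0.05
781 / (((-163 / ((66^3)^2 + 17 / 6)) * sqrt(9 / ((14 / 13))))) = -387316409788253 * sqrt(182) / 38142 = -136992922195.65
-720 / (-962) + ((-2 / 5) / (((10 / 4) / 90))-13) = -26.65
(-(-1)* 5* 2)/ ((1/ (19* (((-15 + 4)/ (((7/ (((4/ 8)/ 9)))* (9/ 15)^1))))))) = -5225/ 189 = -27.65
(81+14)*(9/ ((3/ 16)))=4560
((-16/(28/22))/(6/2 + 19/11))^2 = 58564/8281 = 7.07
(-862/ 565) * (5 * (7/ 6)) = -8.90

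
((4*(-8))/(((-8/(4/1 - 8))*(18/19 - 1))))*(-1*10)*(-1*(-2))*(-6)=36480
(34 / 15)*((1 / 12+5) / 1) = 1037 / 90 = 11.52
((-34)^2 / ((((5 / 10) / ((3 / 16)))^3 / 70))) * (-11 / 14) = -429165 / 128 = -3352.85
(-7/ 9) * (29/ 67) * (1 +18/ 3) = -1421/ 603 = -2.36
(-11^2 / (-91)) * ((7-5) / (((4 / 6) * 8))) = 0.50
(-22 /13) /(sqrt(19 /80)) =-3.47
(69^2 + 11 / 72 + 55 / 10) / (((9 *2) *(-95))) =-2.79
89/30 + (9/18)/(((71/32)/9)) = 4.99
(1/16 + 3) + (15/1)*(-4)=-911/16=-56.94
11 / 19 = 0.58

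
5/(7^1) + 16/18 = 101/63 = 1.60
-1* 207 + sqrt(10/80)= -207 + sqrt(2)/4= -206.65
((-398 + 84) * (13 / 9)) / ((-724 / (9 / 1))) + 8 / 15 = 33511 / 5430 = 6.17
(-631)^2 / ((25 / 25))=398161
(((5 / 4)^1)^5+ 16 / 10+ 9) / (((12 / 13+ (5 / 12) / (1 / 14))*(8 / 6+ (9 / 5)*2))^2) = 4784100165 / 389336065024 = 0.01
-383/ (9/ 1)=-383/ 9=-42.56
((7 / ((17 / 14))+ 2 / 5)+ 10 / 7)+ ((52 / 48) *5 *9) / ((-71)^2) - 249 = -2896180443 / 11997580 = -241.40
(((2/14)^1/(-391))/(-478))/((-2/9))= -9/2616572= -0.00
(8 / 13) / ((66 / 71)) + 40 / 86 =20792 / 18447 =1.13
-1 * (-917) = 917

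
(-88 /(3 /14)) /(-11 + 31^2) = -0.43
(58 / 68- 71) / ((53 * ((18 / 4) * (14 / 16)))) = -40 / 119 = -0.34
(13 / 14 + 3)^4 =238.20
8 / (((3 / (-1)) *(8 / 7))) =-7 / 3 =-2.33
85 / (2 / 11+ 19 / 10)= 9350 / 229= 40.83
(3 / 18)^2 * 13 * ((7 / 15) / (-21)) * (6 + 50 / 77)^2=-851968 / 2401245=-0.35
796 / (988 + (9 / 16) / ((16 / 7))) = 203776 / 252991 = 0.81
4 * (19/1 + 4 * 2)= 108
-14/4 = -7/2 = -3.50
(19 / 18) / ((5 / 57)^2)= 6859 / 50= 137.18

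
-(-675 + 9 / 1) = 666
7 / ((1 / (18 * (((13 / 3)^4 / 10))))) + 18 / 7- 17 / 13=18198532 / 4095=4444.09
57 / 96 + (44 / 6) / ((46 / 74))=27359 / 2208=12.39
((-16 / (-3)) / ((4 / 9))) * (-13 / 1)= -156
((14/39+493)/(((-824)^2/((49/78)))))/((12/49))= 46197641/24785339904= 0.00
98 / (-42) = -7 / 3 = -2.33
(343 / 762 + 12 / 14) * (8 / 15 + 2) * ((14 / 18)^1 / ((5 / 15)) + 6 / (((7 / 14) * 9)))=1457357 / 120015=12.14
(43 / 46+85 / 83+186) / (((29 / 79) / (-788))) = -22336858002 / 55361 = -403476.42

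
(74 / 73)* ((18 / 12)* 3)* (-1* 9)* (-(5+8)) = 38961 / 73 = 533.71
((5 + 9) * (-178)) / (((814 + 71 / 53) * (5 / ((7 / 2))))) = -462266 / 216065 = -2.14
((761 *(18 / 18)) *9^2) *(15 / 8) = 115576.88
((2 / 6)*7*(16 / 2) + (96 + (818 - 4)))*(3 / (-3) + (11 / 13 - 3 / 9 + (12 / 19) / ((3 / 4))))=732718 / 2223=329.61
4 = 4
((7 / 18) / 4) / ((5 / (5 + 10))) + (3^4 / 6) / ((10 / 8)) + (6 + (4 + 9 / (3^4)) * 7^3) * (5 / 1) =2552993 / 360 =7091.65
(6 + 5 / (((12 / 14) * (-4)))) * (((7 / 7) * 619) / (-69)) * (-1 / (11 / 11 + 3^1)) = 67471 / 6624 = 10.19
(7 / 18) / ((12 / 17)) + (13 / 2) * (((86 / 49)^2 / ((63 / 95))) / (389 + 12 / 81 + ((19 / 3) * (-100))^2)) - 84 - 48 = -272268392546743 / 2071285402536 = -131.45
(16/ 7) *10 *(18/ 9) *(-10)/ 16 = -200/ 7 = -28.57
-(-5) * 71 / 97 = 3.66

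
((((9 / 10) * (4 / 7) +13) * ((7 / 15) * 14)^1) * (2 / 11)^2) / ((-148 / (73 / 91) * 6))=-3139 / 1190475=-0.00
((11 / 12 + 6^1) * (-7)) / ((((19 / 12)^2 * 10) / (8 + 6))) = -48804 / 1805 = -27.04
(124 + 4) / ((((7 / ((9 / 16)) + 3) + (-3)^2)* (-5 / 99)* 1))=-2592 / 25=-103.68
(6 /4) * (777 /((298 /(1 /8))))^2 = 1811187 /11366912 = 0.16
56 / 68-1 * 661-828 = -25299 / 17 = -1488.18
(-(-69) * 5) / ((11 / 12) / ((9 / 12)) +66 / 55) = 15525 / 109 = 142.43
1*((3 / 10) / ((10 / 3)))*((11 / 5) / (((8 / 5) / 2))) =99 / 400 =0.25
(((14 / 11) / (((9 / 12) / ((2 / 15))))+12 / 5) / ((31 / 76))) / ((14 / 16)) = 158080 / 21483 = 7.36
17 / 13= 1.31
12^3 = 1728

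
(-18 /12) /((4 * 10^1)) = -3 /80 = -0.04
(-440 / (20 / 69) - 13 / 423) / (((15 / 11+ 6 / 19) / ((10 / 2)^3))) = -16775567875 / 148473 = -112987.33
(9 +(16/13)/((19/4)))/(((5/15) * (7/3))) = 20583/1729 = 11.90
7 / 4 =1.75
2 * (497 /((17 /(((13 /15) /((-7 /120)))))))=-14768 /17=-868.71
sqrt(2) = 1.41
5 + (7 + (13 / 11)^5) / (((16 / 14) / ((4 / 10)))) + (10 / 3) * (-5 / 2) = -73855 / 966306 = -0.08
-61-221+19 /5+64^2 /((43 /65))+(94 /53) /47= 67383941 /11395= 5913.47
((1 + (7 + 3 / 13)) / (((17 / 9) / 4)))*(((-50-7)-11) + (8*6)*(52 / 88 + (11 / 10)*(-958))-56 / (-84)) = -824972568 / 935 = -882323.60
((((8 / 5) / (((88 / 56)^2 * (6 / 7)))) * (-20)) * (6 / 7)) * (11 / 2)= -784 / 11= -71.27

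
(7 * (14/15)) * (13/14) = 91/15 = 6.07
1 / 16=0.06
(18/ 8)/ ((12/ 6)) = 9/ 8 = 1.12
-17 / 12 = -1.42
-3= -3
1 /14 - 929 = -13005 /14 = -928.93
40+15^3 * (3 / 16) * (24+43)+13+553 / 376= 31924587 / 752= 42452.91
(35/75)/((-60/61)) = -427/900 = -0.47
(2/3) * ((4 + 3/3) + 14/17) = 66/17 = 3.88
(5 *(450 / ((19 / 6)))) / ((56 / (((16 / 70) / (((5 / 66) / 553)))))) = 2815560 / 133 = 21169.62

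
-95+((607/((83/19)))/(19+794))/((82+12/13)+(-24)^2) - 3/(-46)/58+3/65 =-94.95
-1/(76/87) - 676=-51463/76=-677.14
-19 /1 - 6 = -25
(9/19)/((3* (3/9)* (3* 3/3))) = 3/19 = 0.16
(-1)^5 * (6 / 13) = -6 / 13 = -0.46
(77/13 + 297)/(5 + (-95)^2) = 1969/58695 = 0.03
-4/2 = -2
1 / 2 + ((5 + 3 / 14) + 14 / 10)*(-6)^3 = -99973 / 70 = -1428.19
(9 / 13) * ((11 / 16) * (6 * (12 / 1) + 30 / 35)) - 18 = 12141 / 728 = 16.68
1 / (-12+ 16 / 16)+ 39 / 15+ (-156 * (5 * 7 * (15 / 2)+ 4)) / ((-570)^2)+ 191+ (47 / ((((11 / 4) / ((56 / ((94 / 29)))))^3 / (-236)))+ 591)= -437758562580954331 / 159210692850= -2749555.04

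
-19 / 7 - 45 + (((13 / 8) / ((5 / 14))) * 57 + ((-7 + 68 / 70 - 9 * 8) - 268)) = -3763 / 28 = -134.39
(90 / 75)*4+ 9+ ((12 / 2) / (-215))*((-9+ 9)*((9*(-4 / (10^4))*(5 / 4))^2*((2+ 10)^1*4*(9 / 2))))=69 / 5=13.80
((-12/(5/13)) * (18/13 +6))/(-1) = 1152/5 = 230.40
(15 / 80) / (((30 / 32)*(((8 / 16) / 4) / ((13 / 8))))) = 13 / 5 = 2.60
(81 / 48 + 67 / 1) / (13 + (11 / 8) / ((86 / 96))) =47257 / 10000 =4.73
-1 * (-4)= 4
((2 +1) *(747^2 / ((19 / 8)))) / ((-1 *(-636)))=1116018 / 1007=1108.26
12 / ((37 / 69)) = 828 / 37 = 22.38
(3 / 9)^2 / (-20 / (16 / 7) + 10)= 4 / 45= 0.09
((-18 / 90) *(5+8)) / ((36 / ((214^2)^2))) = -6816139252 / 45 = -151469761.16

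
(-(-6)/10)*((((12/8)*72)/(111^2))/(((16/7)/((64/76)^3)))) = 64512/46949855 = 0.00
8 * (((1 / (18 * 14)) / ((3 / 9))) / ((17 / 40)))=80 / 357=0.22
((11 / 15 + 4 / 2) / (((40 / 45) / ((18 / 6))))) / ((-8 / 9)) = -10.38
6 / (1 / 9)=54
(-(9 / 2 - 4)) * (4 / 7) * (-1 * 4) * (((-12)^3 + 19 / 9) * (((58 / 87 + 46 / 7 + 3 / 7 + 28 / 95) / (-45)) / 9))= 40279288 / 1038825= 38.77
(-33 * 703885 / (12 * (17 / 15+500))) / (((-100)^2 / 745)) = -692200509 / 2405440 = -287.76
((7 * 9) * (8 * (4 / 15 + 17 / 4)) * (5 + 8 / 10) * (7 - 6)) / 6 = 55013 / 25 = 2200.52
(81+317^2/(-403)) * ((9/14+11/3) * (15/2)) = -30700315/5642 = -5441.39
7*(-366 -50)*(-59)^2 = -10136672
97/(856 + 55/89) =8633/76239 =0.11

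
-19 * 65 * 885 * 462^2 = -233288955900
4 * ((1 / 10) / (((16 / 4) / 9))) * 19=171 / 10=17.10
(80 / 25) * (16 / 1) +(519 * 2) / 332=45091 / 830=54.33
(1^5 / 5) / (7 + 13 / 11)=11 / 450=0.02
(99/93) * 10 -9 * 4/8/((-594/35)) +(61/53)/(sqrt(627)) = 61 * sqrt(627)/33231 +44645/4092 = 10.96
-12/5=-2.40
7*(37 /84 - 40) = -3323 /12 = -276.92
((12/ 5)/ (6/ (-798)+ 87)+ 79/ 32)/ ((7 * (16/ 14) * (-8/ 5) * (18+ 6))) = -2310611/ 284344320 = -0.01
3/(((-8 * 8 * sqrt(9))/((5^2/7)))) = -25/448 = -0.06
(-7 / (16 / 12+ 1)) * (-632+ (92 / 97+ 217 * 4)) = -68952 / 97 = -710.85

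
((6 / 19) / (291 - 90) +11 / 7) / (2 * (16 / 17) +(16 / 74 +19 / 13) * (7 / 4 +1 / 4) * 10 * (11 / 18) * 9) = 114617009 / 13584659102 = 0.01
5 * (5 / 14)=25 / 14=1.79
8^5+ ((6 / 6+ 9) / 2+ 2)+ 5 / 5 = 32776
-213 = -213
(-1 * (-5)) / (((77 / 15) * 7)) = 75 / 539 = 0.14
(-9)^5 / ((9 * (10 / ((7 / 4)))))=-1148.18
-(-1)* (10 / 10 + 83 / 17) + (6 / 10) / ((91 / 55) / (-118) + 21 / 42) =190799 / 26809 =7.12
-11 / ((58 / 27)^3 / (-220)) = 11908215 / 48778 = 244.13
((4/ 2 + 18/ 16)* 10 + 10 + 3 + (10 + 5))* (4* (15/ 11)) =3555/ 11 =323.18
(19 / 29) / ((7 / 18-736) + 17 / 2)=-171 / 189776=-0.00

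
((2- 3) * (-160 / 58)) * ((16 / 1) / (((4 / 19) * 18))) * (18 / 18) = 3040 / 261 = 11.65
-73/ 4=-18.25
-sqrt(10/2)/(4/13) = -13 *sqrt(5)/4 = -7.27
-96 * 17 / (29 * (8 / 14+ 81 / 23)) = -262752 / 19111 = -13.75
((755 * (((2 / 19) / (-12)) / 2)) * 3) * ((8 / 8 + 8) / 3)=-2265 / 76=-29.80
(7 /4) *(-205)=-1435 /4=-358.75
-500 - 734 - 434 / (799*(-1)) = -985532 / 799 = -1233.46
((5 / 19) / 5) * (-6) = -0.32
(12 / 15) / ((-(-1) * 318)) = 2 / 795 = 0.00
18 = 18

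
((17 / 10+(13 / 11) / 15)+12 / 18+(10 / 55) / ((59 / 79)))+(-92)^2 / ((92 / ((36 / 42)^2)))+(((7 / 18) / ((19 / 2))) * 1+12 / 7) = 3917294839 / 54379710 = 72.04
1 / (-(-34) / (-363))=-363 / 34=-10.68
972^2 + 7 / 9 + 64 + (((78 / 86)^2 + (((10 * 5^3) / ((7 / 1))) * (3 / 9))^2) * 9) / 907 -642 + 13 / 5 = 3491702837214899 / 3697879815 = 944244.54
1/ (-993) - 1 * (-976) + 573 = 1538156/ 993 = 1549.00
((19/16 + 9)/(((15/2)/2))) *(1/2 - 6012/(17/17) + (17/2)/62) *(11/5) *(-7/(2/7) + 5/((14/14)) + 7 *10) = -134988352037/74400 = -1814359.57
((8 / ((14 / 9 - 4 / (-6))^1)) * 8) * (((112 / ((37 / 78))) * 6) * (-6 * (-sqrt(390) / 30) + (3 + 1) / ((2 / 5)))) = 7547904 * sqrt(390) / 925 + 15095808 / 37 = 569139.85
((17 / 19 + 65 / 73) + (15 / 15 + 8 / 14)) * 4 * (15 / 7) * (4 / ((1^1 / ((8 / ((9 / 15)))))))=104284800 / 67963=1534.43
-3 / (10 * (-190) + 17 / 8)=8 / 5061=0.00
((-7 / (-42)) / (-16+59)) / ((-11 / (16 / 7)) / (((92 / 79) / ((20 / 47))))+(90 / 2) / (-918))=-147016 / 68559415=-0.00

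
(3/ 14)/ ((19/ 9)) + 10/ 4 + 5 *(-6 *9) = -35564/ 133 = -267.40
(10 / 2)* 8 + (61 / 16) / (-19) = 12099 / 304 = 39.80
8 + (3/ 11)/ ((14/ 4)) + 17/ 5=4419/ 385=11.48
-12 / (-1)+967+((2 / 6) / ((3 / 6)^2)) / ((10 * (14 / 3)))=34266 / 35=979.03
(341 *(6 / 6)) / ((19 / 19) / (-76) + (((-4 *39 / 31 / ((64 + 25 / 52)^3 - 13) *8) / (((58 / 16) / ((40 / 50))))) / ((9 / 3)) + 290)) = 4391139843132746660 / 3734230873442166369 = 1.18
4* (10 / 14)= 20 / 7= 2.86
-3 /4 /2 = -3 /8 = -0.38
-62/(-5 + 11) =-31/3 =-10.33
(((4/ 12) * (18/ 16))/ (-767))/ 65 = -3/ 398840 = -0.00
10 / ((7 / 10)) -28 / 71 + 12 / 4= 8395 / 497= 16.89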